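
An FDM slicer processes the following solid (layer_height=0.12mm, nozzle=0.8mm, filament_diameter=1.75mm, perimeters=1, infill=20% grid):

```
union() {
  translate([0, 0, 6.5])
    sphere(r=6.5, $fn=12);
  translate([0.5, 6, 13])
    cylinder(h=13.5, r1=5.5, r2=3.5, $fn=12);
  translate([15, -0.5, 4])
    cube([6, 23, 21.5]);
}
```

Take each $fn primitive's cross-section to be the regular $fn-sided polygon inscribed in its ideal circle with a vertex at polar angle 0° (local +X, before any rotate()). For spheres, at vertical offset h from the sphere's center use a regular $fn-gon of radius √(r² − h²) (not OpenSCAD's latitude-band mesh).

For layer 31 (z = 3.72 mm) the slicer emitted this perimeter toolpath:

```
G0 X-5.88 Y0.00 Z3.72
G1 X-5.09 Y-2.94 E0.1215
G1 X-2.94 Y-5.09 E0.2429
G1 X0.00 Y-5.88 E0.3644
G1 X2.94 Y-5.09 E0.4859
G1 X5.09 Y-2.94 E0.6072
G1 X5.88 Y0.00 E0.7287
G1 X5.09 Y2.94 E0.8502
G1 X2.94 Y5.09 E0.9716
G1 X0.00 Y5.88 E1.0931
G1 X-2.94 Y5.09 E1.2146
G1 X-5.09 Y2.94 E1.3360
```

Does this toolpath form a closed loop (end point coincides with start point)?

no

Start point (G0): (-5.88, 0.00). End point (last G1): the path does not return to the start — open.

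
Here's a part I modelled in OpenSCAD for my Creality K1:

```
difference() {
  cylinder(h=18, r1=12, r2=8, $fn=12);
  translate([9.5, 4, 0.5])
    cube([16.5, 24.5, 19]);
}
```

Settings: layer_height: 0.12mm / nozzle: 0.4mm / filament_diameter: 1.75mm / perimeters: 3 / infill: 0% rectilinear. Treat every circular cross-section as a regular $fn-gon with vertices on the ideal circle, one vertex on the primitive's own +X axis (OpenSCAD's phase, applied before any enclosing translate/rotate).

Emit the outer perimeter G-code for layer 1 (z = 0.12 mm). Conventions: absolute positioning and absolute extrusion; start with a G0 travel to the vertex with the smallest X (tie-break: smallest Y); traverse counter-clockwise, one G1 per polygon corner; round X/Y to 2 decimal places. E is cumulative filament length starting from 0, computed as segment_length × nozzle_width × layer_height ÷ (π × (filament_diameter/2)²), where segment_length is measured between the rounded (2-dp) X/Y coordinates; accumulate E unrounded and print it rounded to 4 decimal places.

G0 X-11.97 Y0.00 Z0.12
G1 X-10.37 Y-5.99 E0.1237
G1 X-5.99 Y-10.37 E0.2473
G1 X0.00 Y-11.97 E0.3711
G1 X5.99 Y-10.37 E0.4948
G1 X10.37 Y-5.99 E0.6184
G1 X11.97 Y0.00 E0.7421
G1 X10.37 Y5.99 E0.8659
G1 X5.99 Y10.37 E0.9895
G1 X0.00 Y11.97 E1.1132
G1 X-5.99 Y10.37 E1.2369
G1 X-10.37 Y5.99 E1.3605
G1 X-11.97 Y0.00 E1.4843

At z = 0.12 mm: the cone contributes a regular 12-gon of circumradius 11.973 (interpolated between r1=12 and r2=8 at t=0.007); the cube at (9.5, 4) does not reach this height (z outside [0.5, 19.5]); Subtracting the remaining from the first: none of the subtracted shapes is present at this height, so the cone is unchanged — 1 connected region. The outline is a single polygon with 12 vertices. Extrusion per mm of travel: 0.4 × 0.12 / (π × 0.875²) = 0.019956. Accumulating E over each segment gives final E = 1.4843.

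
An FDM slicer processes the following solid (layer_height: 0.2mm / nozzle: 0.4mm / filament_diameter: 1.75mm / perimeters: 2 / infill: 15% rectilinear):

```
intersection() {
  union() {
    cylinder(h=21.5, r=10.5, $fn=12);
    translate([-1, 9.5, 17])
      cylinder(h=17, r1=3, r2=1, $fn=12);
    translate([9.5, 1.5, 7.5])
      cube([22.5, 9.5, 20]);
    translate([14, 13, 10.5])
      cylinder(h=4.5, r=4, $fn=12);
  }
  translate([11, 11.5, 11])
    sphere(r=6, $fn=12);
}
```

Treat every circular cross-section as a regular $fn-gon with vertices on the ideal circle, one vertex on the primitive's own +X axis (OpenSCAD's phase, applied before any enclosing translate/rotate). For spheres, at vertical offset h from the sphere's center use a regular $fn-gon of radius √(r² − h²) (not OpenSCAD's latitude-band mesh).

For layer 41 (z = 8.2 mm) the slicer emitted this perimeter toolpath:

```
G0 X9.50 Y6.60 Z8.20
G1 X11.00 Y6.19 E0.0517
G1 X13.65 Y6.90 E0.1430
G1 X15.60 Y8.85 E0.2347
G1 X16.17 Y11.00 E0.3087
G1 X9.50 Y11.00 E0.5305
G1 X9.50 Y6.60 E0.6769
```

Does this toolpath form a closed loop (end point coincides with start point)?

Start point (G0): (9.50, 6.60). End point (last G1): the path returns to the start — closed.

yes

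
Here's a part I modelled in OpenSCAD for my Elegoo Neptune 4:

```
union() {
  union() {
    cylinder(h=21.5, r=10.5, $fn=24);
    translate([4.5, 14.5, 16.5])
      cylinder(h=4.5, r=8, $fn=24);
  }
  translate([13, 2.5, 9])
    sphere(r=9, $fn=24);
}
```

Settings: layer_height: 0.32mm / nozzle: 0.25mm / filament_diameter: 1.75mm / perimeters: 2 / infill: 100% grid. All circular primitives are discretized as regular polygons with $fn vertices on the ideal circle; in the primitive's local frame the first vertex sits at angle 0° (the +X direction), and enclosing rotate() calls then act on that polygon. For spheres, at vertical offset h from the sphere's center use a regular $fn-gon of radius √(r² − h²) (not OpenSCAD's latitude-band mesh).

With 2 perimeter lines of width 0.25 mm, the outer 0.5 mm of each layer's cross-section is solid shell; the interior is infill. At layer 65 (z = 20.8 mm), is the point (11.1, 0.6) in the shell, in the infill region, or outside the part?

outside

At z = 20.8 mm: the r=10.5 cylinder contributes a regular 24-gon of circumradius 10.5; the r=8 cylinder at (4.5, 14.5) gives a regular 24-gon of circumradius 8 (constant along its height); Merging all regions: the regions partially overlap (shared area 22.38 mm²), so overlapping operands fuse into one piece — 1 connected region; the sphere at (13, 2.5) is absent (|z−center|=11.800 > r=9); Taking the union: only that combined region is present, so the union is just that shape — 1 connected region. Overall, the cross-section is a single solid region. The nearest boundary edge runs (10.14, 2.72)→(10.50, 0.00); distance from the point to it = 0.67 mm. The point is not inside any of the regions above, so it lies outside the cross-section (0.67 mm from the nearest boundary).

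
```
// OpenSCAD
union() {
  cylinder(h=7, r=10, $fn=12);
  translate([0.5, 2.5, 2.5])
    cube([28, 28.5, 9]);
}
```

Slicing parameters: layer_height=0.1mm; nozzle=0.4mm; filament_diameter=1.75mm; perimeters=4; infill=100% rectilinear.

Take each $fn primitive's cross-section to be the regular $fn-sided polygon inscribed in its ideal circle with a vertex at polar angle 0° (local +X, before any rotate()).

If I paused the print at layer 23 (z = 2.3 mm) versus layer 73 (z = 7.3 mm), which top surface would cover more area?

Layer 23 (z = 2.3): the cylinder: section is a regular 12-gon, circumradius r=10 (area = (12/2)·10.000²·sin(360°/12) = 300.00 mm²); the cube at (0.5, 2.5) does not reach this height (z outside [2.5, 11.5]); Combining (union): only the r=10 cylinder is present, so the union is just that shape — area = 300.00 mm². So its area = 300.00 mm². Layer 73 (z = 7.3): the cylinder does not reach this height (z outside [0, 7]); the 28×28.5 cube at (0.5, 2.5) contributes its full rectangle (area 798.00 mm²); Taking the union: only the 28×28.5 cube at (0.5, 2.5) is present, so the union is just that shape — area = 798.00 mm². So its area = 798.00 mm². Layer 73 is larger (798.00 vs 300.00 mm²).

layer 73 (z = 7.3 mm)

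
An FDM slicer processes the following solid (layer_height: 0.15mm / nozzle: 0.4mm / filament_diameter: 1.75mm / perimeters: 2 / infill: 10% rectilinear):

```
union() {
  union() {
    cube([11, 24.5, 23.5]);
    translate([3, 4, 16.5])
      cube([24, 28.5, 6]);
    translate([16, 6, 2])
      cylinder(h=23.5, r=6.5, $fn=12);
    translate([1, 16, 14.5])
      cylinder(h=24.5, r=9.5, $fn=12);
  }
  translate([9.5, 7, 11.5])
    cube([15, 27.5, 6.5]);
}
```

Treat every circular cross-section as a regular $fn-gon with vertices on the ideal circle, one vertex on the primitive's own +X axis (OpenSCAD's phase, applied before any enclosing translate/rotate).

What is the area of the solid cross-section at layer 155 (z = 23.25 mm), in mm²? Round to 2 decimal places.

At z = 23.25 mm: the cube is present — its section is the full 11×24.5 rectangle (area 269.50 mm²); the cube at (3, 4) is absent (z outside [16.5, 22.5]); the r=6.5 cylinder at (16, 6) gives a regular 12-gon of circumradius 6.5 (constant along its height) (area = (12/2)·6.500²·sin(360°/12) = 126.75 mm²); the r=9.5 cylinder at (1, 16) contributes a regular 12-gon of circumradius 9.5 (area = (12/2)·9.500²·sin(360°/12) = 270.75 mm²); Merging all regions: the regions partially overlap — summed areas 667.00 mm² minus the doubly-counted overlap 158.69 mm² gives 508.31 mm² — area = 508.31 mm²; the cube at (9.5, 7) is absent (z outside [11.5, 18]); Taking the union: only the result so far is present, so the union is just that shape — area = 508.31 mm². Overall, the cross-section is a single solid region. Net area = 508.31 mm².

508.31 mm²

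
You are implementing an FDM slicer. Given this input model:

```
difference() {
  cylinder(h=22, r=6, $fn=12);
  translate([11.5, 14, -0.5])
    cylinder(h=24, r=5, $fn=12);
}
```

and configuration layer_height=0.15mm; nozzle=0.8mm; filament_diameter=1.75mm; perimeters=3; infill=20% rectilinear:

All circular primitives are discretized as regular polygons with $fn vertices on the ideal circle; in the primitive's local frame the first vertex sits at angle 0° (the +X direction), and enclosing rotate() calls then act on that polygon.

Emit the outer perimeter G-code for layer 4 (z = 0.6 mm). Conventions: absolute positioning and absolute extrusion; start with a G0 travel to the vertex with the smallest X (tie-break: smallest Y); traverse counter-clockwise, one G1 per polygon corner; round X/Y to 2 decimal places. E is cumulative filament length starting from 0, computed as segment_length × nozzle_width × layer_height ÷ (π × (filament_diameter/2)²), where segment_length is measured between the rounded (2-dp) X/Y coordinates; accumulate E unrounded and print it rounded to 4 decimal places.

At z = 0.6 mm: the cylinder: section is a regular 12-gon, circumradius r=6; the cylinder at (11.5, 14): section is a regular 12-gon, circumradius r=5; Subtracting the remaining from the first: starting from the r=6 cylinder, the r=5 cylinder at (11.5, 14) misses the remaining region (no effect) — 1 connected region. The outline is a single polygon with 12 vertices. Extrusion per mm of travel: 0.8 × 0.15 / (π × 0.875²) = 0.049890. Accumulating E over each segment gives final E = 1.8601.

G0 X-6.00 Y0.00 Z0.60
G1 X-5.20 Y-3.00 E0.1549
G1 X-3.00 Y-5.20 E0.3101
G1 X0.00 Y-6.00 E0.4650
G1 X3.00 Y-5.20 E0.6199
G1 X5.20 Y-3.00 E0.7751
G1 X6.00 Y0.00 E0.9300
G1 X5.20 Y3.00 E1.0849
G1 X3.00 Y5.20 E1.2402
G1 X0.00 Y6.00 E1.3951
G1 X-3.00 Y5.20 E1.5500
G1 X-5.20 Y3.00 E1.7052
G1 X-6.00 Y0.00 E1.8601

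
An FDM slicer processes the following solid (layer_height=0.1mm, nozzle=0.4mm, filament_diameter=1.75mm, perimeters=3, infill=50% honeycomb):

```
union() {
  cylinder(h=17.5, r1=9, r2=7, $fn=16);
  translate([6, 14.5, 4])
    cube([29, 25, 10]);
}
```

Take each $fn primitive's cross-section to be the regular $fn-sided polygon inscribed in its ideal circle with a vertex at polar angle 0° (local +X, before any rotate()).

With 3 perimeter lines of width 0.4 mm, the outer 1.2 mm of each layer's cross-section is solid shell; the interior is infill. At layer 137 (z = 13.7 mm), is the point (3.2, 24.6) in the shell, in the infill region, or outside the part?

outside

At z = 13.7 mm: the cone (r1=9→r2=7) has section circumradius 7.434 here — a regular 16-gon; the cube at (6, 14.5) (footprint 29×25) is included at this height; Taking the union: the 2 present regions are separate (no shared area or edge), so areas and boundary lengths simply add and each stays a separate island — 2 connected regions. Overall, the cross-section has 2 separate islands. The nearest boundary edge runs (6.00, 14.50)→(6.00, 39.50); distance from the point to it = 2.80 mm. The point is not inside any of the regions above, so it lies outside the cross-section (2.80 mm from the nearest boundary).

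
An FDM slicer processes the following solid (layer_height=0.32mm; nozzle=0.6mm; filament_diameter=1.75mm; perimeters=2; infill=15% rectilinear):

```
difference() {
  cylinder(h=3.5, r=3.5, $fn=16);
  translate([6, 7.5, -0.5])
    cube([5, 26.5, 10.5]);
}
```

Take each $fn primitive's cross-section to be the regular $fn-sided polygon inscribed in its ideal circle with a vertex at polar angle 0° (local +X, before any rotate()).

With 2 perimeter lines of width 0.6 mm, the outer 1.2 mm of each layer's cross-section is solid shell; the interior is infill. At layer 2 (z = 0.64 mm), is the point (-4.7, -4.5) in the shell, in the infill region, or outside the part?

outside

At z = 0.64 mm: the cylinder: section is a regular 16-gon, circumradius r=3.5; the cube at (6, 7.5) (footprint 5×26.5) is included at this height; Subtracting the remaining from the first: starting from the r=3.5 cylinder, the 5×26.5 cube at (6, 7.5) misses the remaining region (no effect) — 1 connected region. Overall, the cross-section is a single solid region. The nearest boundary edge runs (-1.34, -3.23)→(-2.47, -2.47); distance from the point to it = 3.01 mm. The point is not inside any of the regions above, so it lies outside the cross-section (3.01 mm from the nearest boundary).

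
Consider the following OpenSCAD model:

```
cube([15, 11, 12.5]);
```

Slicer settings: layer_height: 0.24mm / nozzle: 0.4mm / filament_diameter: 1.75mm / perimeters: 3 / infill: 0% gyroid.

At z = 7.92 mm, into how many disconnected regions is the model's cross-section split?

At z = 7.92 mm: the 15×11 cube contributes its full rectangle. The result has 1 disconnected region.

1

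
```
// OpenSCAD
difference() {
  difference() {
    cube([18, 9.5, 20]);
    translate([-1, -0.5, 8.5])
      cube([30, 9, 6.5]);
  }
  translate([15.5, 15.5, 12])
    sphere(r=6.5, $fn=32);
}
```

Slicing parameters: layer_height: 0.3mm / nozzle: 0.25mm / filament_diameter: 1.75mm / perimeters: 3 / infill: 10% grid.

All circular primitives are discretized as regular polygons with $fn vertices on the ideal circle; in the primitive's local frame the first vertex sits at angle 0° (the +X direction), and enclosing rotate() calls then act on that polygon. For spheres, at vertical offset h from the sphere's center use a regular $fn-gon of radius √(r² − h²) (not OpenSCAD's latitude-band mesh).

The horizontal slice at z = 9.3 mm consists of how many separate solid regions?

1

At z = 9.3 mm: the cube (footprint 18×9.5) is included at this height; the cube at (-1, -0.5) is present — its section is the full 30×9 rectangle; Subtracting the remaining from the first: starting from the 18×9.5 cube, the 30×9 cube at (-1, -0.5) partially overlaps it — only the 153.00 mm² overlap (of its 270.00 mm²) is removed, clipping the outline — 1 connected region; the r=6.5 sphere at (15.5, 15.5) contributes a regular 32-gon of circumradius √(6.5²−2.7²) = 5.913; Taking the first minus the rest: starting from that combined region, the r=6.5 sphere at (15.5, 15.5) misses the remaining region (no effect) — 1 connected region. The result has 1 disconnected region.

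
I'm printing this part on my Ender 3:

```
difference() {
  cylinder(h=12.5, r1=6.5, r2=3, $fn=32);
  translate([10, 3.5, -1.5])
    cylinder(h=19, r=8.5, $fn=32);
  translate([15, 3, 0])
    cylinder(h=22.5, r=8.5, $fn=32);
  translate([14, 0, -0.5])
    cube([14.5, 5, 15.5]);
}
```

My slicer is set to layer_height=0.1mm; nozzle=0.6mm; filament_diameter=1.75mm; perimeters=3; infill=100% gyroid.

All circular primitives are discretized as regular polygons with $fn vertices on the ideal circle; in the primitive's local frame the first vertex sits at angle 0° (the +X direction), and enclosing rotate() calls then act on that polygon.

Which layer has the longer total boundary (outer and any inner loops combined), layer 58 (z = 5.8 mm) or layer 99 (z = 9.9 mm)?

Layer 58 (z = 5.8): the cone (r1=6.5→r2=3) has section circumradius 4.876 here — a regular 32-gon (perimeter = 2·32·4.876·sin(180°/32) = 30.59 mm); the r=8.5 cylinder at (10, 3.5) gives a regular 32-gon of circumradius 8.5 (constant along its height) (perimeter = 2·32·8.500·sin(180°/32) = 53.32 mm); the cylinder at (15, 3): section is a regular 32-gon, circumradius r=8.5 (perimeter = 2·32·8.500·sin(180°/32) = 53.32 mm); the 14.5×5 cube at (14, 0) contributes its full rectangle (perimeter 39.00 mm); Taking the first minus the rest: starting from the cone, the r=8.5 cylinder at (10, 3.5) partially overlaps it — only the 14.36 mm² overlap (of its 225.52 mm²) is removed, clipping the outline; the r=8.5 cylinder at (15, 3) misses the remaining region (no effect); the 14.5×5 cube at (14, 0) misses the remaining region (no effect) — boundary = 29.74 mm. So its perimeter = 29.74 mm. Layer 99 (z = 9.9): the cone contributes a regular 32-gon of circumradius 3.728 (interpolated between r1=6.5 and r2=3 at t=0.792) (perimeter = 2·32·3.728·sin(180°/32) = 23.39 mm); the cylinder at (10, 3.5): section is a regular 32-gon, circumradius r=8.5 (perimeter = 2·32·8.500·sin(180°/32) = 53.32 mm); the r=8.5 cylinder at (15, 3) contributes a regular 32-gon of circumradius 8.5 (perimeter = 2·32·8.500·sin(180°/32) = 53.32 mm); the cube at (14, 0) is present — its section is the full 14.5×5 rectangle (perimeter 39.00 mm); Subtracting the remaining from the first: starting from the cone, the r=8.5 cylinder at (10, 3.5) partially overlaps it — only the 5.88 mm² overlap (of its 225.52 mm²) is removed, clipping the outline; the r=8.5 cylinder at (15, 3) misses the remaining region (no effect); the 14.5×5 cube at (14, 0) misses the remaining region (no effect) — boundary = 22.84 mm. So its perimeter = 22.84 mm. Layer 58 is larger (29.74 vs 22.84 mm).

layer 58 (z = 5.8 mm)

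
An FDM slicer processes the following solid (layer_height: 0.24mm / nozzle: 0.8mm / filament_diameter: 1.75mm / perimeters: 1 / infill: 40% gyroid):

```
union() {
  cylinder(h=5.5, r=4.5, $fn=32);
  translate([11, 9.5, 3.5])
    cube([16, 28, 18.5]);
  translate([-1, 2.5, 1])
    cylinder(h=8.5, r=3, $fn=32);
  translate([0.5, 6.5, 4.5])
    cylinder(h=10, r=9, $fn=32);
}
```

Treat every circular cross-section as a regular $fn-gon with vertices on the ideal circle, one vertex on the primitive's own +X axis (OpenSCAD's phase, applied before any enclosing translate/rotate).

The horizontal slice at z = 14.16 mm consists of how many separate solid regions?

2

At z = 14.16 mm: the cylinder is not intersected at this z (z outside [0, 5.5]); the cube at (11, 9.5) is present — its section is the full 16×28 rectangle; the cylinder at (-1, 2.5) is not intersected at this z (z outside [1, 9.5]); the r=9 cylinder at (0.5, 6.5) gives a regular 32-gon of circumradius 9 (constant along its height); Taking the union: the 2 present regions are separate (no shared area or edge), so areas and boundary lengths simply add and each stays a separate island — 2 connected regions. The result has 2 disconnected regions.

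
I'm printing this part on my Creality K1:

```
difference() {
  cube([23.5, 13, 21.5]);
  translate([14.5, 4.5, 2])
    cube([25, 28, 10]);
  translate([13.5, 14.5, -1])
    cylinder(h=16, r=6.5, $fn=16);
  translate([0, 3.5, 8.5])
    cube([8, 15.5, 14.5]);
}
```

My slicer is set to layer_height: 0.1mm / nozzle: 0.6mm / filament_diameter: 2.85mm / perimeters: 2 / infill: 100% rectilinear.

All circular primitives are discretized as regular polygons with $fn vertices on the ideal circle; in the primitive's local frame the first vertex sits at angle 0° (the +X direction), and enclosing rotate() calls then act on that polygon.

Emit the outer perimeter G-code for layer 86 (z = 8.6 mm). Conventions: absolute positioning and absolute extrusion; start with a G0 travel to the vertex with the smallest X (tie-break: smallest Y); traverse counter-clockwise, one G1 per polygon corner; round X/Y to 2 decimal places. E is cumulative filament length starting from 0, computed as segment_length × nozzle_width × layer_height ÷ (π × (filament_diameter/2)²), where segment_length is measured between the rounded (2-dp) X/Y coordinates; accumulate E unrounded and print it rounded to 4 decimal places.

G0 X0.00 Y0.00 Z8.60
G1 X23.50 Y0.00 E0.2210
G1 X23.50 Y4.50 E0.2633
G1 X14.50 Y4.50 E0.3480
G1 X14.50 Y8.20 E0.3828
G1 X13.50 Y8.00 E0.3924
G1 X11.01 Y8.49 E0.4163
G1 X8.90 Y9.90 E0.4401
G1 X8.00 Y11.26 E0.4555
G1 X8.00 Y3.50 E0.5284
G1 X0.00 Y3.50 E0.6037
G1 X0.00 Y0.00 E0.6366

At z = 8.6 mm: the cube (footprint 23.5×13) is included at this height; the cube at (14.5, 4.5) is present — its section is the full 25×28 rectangle; the r=6.5 cylinder at (13.5, 14.5) gives a regular 16-gon of circumradius 6.5 (constant along its height); the 8×15.5 cube at (0, 3.5) contributes its full rectangle; Subtracting the remaining from the first: starting from the 23.5×13 cube, the 25×28 cube at (14.5, 4.5) partially overlaps it — only the 76.50 mm² overlap (of its 700.00 mm²) is removed, clipping the outline; the r=6.5 cylinder at (13.5, 14.5) partially overlaps it — only the 27.71 mm² overlap (of its 129.35 mm²) is removed, clipping the outline; the 8×15.5 cube at (0, 3.5) partially overlaps it — only the 75.21 mm² overlap (of its 124.00 mm²) is removed, clipping the outline — 1 connected region. The outline is a single polygon with 11 vertices. Extrusion per mm of travel: 0.6 × 0.1 / (π × 1.425²) = 0.009405. Accumulating E over each segment gives final E = 0.6366.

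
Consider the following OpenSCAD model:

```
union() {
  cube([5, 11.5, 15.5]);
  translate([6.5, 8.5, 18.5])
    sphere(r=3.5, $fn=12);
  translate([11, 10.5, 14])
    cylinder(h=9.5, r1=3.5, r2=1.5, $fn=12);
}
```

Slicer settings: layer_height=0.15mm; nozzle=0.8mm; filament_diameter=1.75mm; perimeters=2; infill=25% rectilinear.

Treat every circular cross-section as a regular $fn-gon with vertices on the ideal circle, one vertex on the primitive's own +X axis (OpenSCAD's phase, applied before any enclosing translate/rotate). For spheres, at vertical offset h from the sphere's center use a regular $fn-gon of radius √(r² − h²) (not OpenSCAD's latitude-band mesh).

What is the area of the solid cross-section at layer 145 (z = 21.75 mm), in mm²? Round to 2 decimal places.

At z = 21.75 mm: the cube does not reach this height (z outside [0, 15.5]); the r=3.5 sphere at (6.5, 8.5) slices to a regular 12-gon of circumradius 1.299 (√(r²−h²) with h=3.25 from center) (area = (12/2)·1.299²·sin(360°/12) = 5.06 mm²); the cone at (11, 10.5) contributes a regular 12-gon of circumradius 1.868 (interpolated between r1=3.5 and r2=1.5 at t=0.816) (area = (12/2)·1.868²·sin(360°/12) = 10.47 mm²); Taking the union: the 2 present regions are separate (no shared area or edge), so areas and boundary lengths simply add and each stays a separate island — area = 15.54 mm². Overall, the cross-section has 2 separate islands. Net area = 15.54 mm².

15.54 mm²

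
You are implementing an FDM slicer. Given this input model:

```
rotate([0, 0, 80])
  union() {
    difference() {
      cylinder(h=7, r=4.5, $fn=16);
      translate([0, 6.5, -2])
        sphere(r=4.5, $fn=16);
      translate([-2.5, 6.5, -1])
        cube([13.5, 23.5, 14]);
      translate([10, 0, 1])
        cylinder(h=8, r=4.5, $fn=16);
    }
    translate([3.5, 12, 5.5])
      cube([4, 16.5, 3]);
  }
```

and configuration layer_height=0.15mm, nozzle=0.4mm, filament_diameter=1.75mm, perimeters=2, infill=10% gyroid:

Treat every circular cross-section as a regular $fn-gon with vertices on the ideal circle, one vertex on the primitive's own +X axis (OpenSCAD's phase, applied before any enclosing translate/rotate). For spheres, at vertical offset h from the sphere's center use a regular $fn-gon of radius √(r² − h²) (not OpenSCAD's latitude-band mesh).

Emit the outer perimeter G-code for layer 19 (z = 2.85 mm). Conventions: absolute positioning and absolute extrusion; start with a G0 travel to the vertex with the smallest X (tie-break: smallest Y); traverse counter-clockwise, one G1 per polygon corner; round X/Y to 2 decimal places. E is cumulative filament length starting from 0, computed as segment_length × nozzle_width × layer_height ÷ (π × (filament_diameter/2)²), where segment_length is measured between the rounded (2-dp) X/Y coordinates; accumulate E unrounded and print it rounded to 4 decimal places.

G0 X-4.43 Y0.78 Z2.85
G1 X-4.39 Y-0.97 E0.0437
G1 X-3.69 Y-2.58 E0.0875
G1 X-2.42 Y-3.80 E0.1314
G1 X-0.78 Y-4.43 E0.1752
G1 X0.97 Y-4.39 E0.2189
G1 X2.58 Y-3.69 E0.2627
G1 X3.80 Y-2.42 E0.3066
G1 X4.43 Y-0.78 E0.3504
G1 X4.39 Y0.97 E0.3941
G1 X3.69 Y2.58 E0.4379
G1 X2.42 Y3.80 E0.4818
G1 X0.78 Y4.43 E0.5256
G1 X-0.97 Y4.39 E0.5693
G1 X-2.58 Y3.69 E0.6131
G1 X-3.80 Y2.42 E0.6570
G1 X-4.43 Y0.78 E0.7009

At z = 2.85 mm: the r=4.5 cylinder contributes a regular 16-gon of circumradius 4.5; the sphere at (0, 6.5) is absent (|z−center|=4.850 > r=4.5); the cube at (-2.5, 6.5) (footprint 13.5×23.5) is included at this height; the cylinder at (10, 0): section is a regular 16-gon, circumradius r=4.5; Subtracting the remaining from the first: starting from the r=4.5 cylinder, the 13.5×23.5 cube at (-2.5, 6.5) misses the remaining region (no effect); the r=4.5 cylinder at (10, 0) misses the remaining region (no effect) — 1 connected region; the cube at (3.5, 12) does not reach this height (z outside [5.5, 8.5]); Merging all regions: only the result so far is present, so the union is just that shape — 1 connected region; (rotated 80° about Z; rotation is an isometry so areas/perimeters/island counts are preserved). The outline is a single polygon with 16 vertices. Extrusion per mm of travel: 0.4 × 0.15 / (π × 0.875²) = 0.024945. Accumulating E over each segment gives final E = 0.7009.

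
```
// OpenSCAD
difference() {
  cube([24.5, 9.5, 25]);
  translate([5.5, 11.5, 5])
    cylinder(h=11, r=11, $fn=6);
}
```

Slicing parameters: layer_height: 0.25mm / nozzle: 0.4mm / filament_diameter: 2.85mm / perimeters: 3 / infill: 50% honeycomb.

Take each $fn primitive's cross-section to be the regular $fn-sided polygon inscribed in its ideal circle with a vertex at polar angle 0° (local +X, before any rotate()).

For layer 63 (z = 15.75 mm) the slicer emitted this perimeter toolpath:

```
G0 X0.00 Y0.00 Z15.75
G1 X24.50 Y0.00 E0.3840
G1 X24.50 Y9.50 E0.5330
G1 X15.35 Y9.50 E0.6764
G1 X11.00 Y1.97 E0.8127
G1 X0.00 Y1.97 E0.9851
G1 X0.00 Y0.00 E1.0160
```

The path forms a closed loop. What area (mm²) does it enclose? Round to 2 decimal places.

133.54 mm²

Apply the shoelace formula to the sequence of (X, Y) vertices; enclosed area = 133.54 mm².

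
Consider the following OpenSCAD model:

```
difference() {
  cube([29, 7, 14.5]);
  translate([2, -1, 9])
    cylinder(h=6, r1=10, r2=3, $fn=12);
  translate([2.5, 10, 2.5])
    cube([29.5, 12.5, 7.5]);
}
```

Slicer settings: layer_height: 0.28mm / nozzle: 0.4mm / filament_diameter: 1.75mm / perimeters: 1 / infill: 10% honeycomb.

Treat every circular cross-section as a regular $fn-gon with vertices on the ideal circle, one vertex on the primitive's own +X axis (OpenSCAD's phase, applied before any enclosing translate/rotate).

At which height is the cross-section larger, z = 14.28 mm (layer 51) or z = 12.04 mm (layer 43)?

layer 51 (z = 14.28 mm)

Layer 51 (z = 14.28): the cube (footprint 29×7) is included at this height (area 203.00 mm²); the cone at (2, -1) contributes a regular 12-gon of circumradius 3.840 (interpolated between r1=10 and r2=3 at t=0.880) (area = (12/2)·3.840²·sin(360°/12) = 44.24 mm²); the cube at (2.5, 10) is absent (z outside [2.5, 10]); After the difference (first − rest): starting from the 29×7 cube (203.00 mm²), the cone at (2, -1) partially overlaps it — only the 12.49 mm² overlap (of its 44.24 mm²) is removed, clipping the outline — area = 190.51 mm². So its area = 190.51 mm². Layer 43 (z = 12.04): the cube is present — its section is the full 29×7 rectangle (area 203.00 mm²); the cone at (2, -1) (r1=10→r2=3) has section circumradius 6.453 here — a regular 12-gon (area = (12/2)·6.453²·sin(360°/12) = 124.94 mm²); the cube at (2.5, 10) is not intersected at this z (z outside [2.5, 10]); Taking the first minus the rest: starting from the 29×7 cube (203.00 mm²), the cone at (2, -1) partially overlaps it — only the 35.29 mm² overlap (of its 124.94 mm²) is removed, clipping the outline — area = 167.71 mm². So its area = 167.71 mm². Layer 51 is larger (190.51 vs 167.71 mm²).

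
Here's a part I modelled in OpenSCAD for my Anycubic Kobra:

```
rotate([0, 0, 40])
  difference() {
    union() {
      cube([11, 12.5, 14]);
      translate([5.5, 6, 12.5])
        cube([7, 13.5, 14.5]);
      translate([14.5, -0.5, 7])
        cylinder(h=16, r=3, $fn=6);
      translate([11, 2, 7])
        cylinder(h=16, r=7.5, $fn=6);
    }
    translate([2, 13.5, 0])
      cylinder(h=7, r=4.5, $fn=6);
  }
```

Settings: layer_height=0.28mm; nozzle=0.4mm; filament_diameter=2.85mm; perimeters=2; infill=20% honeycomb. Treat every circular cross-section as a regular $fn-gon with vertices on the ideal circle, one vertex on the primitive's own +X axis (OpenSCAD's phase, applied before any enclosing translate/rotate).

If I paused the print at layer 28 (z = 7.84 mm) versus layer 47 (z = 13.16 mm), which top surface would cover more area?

layer 47 (z = 13.16 mm)

Layer 28 (z = 7.84): the 11×12.5 cube contributes its full rectangle (area 137.50 mm²); the cube at (5.5, 6) is absent (z outside [12.5, 27]); the r=3 cylinder at (14.5, -0.5) gives a regular 6-gon of circumradius 3 (constant along its height) (area = (6/2)·3.000²·sin(360°/6) = 23.38 mm²); the cylinder at (11, 2): section is a regular 6-gon, circumradius r=7.5 (area = (6/2)·7.500²·sin(360°/6) = 146.14 mm²); Merging all regions: the regions partially overlap — summed areas 307.02 mm² minus the doubly-counted overlap 72.53 mm² gives 234.50 mm² — area = 234.50 mm²; the cylinder at (2, 13.5) is not intersected at this z (z outside [0, 7]); Taking the first minus the rest: none of the subtracted shapes is present at this height, so that combined region is unchanged — area = 234.50 mm²; (rotated 40° about Z; rotation is an isometry so areas/perimeters/island counts are preserved). So its area = 234.50 mm². Layer 47 (z = 13.16): the cube is present — its section is the full 11×12.5 rectangle (area 137.50 mm²); the 7×13.5 cube at (5.5, 6) contributes its full rectangle (area 94.50 mm²); the r=3 cylinder at (14.5, -0.5) gives a regular 6-gon of circumradius 3 (constant along its height) (area = (6/2)·3.000²·sin(360°/6) = 23.38 mm²); the r=7.5 cylinder at (11, 2) gives a regular 6-gon of circumradius 7.5 (constant along its height) (area = (6/2)·7.500²·sin(360°/6) = 146.14 mm²); Merging all regions: the regions partially overlap — summed areas 401.52 mm² minus the doubly-counted overlap 112.02 mm² gives 289.51 mm² — area = 289.51 mm²; the cylinder at (2, 13.5) does not reach this height (z outside [0, 7]); Subtracting the remaining from the first: none of the subtracted shapes is present at this height, so the result so far is unchanged — area = 289.51 mm²; (rotated 40° about Z; rotation is an isometry so areas/perimeters/island counts are preserved). So its area = 289.51 mm². Layer 47 is larger (289.51 vs 234.50 mm²).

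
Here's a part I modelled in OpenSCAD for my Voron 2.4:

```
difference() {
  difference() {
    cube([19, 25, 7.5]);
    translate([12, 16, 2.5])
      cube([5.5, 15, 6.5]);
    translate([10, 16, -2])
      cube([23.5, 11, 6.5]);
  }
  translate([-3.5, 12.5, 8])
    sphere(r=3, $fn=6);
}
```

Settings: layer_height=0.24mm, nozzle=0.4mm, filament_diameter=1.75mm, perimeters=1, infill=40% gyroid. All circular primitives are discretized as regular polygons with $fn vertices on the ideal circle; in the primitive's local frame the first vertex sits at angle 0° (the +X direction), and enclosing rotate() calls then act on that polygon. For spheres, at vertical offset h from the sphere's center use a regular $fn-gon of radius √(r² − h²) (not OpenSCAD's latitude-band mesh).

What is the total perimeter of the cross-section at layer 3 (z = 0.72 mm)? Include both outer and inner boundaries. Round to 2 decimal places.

At z = 0.72 mm: the 19×25 cube contributes its full rectangle (perimeter 88.00 mm); the cube at (12, 16) is not intersected at this z (z outside [2.5, 9]); the cube at (10, 16) (footprint 23.5×11) is included at this height (perimeter 69.00 mm); Subtracting the remaining from the first: starting from the 19×25 cube, the 23.5×11 cube at (10, 16) partially overlaps it — only the 81.00 mm² overlap (of its 258.50 mm²) is removed, clipping the outline — boundary = 88.00 mm; the sphere at (-3.5, 12.5) is absent (|z−center|=7.280 > r=3); Subtracting the remaining from the first: none of the subtracted shapes is present at this height, so the result so far is unchanged — boundary = 88.00 mm. Overall, the cross-section is a single solid region. Total boundary length (outer) = 88.00 mm.

88.00 mm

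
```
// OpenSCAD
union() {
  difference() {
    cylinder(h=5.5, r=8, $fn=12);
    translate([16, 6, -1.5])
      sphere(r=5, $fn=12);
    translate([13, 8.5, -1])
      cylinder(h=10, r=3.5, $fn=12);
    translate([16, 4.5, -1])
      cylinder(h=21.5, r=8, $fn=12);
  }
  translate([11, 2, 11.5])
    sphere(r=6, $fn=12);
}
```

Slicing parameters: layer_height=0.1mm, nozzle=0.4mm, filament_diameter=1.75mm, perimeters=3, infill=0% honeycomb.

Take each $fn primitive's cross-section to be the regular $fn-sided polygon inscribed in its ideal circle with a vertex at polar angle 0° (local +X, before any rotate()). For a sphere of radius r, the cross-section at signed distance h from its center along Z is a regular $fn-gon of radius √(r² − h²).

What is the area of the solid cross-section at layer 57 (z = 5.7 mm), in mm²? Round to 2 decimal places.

At z = 5.7 mm: the cylinder is absent (z outside [0, 5.5]); the sphere at (16, 6) does not reach this height (|z−center|=7.200 > r=5); the r=3.5 cylinder at (13, 8.5) gives a regular 12-gon of circumradius 3.5 (constant along its height) (area = (12/2)·3.500²·sin(360°/12) = 36.75 mm²); the cylinder at (16, 4.5): section is a regular 12-gon, circumradius r=8 (area = (12/2)·8.000²·sin(360°/12) = 192.00 mm²); Subtracting the remaining from the first: the first operand is absent here, so nothing remains; the sphere at (11, 2): section is a regular 12-gon, circumradius = √(r²−h²) = √(6²−5.8²) = 1.536 (area = (12/2)·1.536²·sin(360°/12) = 7.08 mm²); Combining (union): only the r=6 sphere at (11, 2) is present, so the union is just that shape — area = 7.08 mm². Overall, the cross-section is a single solid region. Net area = 7.08 mm².

7.08 mm²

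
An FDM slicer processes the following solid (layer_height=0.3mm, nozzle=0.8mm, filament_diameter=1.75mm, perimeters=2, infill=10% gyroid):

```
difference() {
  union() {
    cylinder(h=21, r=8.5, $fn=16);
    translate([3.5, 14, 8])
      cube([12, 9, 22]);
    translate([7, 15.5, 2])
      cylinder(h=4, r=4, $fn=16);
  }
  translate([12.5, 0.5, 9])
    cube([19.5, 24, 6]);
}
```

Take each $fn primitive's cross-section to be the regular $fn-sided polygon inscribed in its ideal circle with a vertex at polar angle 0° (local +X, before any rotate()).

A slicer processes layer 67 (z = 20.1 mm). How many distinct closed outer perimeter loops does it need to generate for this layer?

2

At z = 20.1 mm: the r=8.5 cylinder contributes a regular 16-gon of circumradius 8.5; the 12×9 cube at (3.5, 14) contributes its full rectangle; the cylinder at (7, 15.5) does not reach this height (z outside [2, 6]); Taking the union: the 2 present regions are separate (no shared area or edge), so areas and boundary lengths simply add and each stays a separate island — 2 connected regions; the cube at (12.5, 0.5) is absent (z outside [9, 15]); Subtracting the remaining from the first: none of the subtracted shapes is present at this height, so the result so far is unchanged — 2 connected regions. The result has 2 disconnected regions.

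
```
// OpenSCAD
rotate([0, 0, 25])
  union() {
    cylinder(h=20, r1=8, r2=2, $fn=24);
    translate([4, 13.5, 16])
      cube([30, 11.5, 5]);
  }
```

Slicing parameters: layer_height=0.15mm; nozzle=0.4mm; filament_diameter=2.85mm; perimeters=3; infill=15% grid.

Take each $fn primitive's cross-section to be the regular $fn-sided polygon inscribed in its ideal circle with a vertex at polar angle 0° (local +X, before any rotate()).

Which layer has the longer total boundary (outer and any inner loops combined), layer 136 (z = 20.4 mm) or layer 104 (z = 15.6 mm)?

Layer 136 (z = 20.4): the cone is absent (z outside [0, 20]); the 30×11.5 cube at (4, 13.5) contributes its full rectangle (perimeter 83.00 mm); Merging all regions: only the 30×11.5 cube at (4, 13.5) is present, so the union is just that shape — boundary = 83.00 mm; (rotated 25° about Z; rotation is an isometry so areas/perimeters/island counts are preserved). So its perimeter = 83.00 mm. Layer 104 (z = 15.6): the cone (r1=8→r2=2) has section circumradius 3.320 here — a regular 24-gon (perimeter = 2·24·3.320·sin(180°/24) = 20.80 mm); the cube at (4, 13.5) does not reach this height (z outside [16, 21]); Merging all regions: only the cone is present, so the union is just that shape — boundary = 20.80 mm; (whole slice rotated 25° about Z — lengths, areas and connectivity unchanged). So its perimeter = 20.80 mm. Layer 136 is larger (83.00 vs 20.80 mm).

layer 136 (z = 20.4 mm)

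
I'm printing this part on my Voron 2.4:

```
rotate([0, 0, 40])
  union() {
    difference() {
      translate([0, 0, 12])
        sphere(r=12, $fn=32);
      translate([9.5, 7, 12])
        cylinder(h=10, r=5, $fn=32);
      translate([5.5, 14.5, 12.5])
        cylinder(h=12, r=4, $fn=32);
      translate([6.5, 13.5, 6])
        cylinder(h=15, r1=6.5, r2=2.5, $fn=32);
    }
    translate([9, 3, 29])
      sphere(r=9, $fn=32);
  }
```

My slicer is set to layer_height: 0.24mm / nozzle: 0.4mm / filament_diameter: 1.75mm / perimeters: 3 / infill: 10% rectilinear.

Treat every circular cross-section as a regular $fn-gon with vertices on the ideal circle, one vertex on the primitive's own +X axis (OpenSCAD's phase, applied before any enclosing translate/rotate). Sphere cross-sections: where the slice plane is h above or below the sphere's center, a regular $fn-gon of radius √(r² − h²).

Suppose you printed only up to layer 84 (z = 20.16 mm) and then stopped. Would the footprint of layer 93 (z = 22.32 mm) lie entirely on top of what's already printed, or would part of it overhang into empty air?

Compare the two slices. At z = 20.16: the sphere: section is a regular 32-gon, circumradius = √(r²−h²) = √(12²−8.16²) = 8.799 (area = (32/2)·8.799²·sin(360°/32) = 241.64 mm²); the cylinder at (9.5, 7): section is a regular 32-gon, circumradius r=5 (area = (32/2)·5.000²·sin(360°/32) = 78.04 mm²); the r=4 cylinder at (5.5, 14.5) gives a regular 32-gon of circumradius 4 (constant along its height) (area = (32/2)·4.000²·sin(360°/32) = 49.94 mm²); the cone at (6.5, 13.5): at t=0.944 of its height the radius interpolates to r₁+(r₂−r₁)t = 2.724, giving a regular 32-gon of that circumradius (area = (32/2)·2.724²·sin(360°/32) = 23.16 mm²); Subtracting the remaining from the first: starting from the r=12 sphere (241.64 mm²), the r=5 cylinder at (9.5, 7) partially overlaps it — only the 8.91 mm² overlap (of its 78.04 mm²) is removed, clipping the outline; the r=4 cylinder at (5.5, 14.5) misses the remaining region (no effect); the cone at (6.5, 13.5) misses the remaining region (no effect) — area = 232.74 mm²; the r=9 sphere at (9, 3) contributes a regular 32-gon of circumradius √(9²−8.84²) = 1.689 (area = (32/2)·1.689²·sin(360°/32) = 8.91 mm²); Merging all regions: the regions partially overlap — summed areas 241.65 mm² minus the doubly-counted overlap 0.65 mm² gives 241.00 mm² — area = 241.00 mm²; (rotated 40° about Z; rotation is an isometry so areas/perimeters/island counts are preserved). At z = 22.32: the sphere: section is a regular 32-gon, circumradius = √(r²−h²) = √(12²−10.32²) = 6.124 (area = (32/2)·6.124²·sin(360°/32) = 117.05 mm²); the cylinder at (9.5, 7) does not reach this height (z outside [12, 22]); the cylinder at (5.5, 14.5): section is a regular 32-gon, circumradius r=4 (area = (32/2)·4.000²·sin(360°/32) = 49.94 mm²); the cone at (6.5, 13.5) is absent (z outside [6, 21]); Subtracting the remaining from the first: starting from the r=12 sphere (117.05 mm²), the r=4 cylinder at (5.5, 14.5) misses the remaining region (no effect) — area = 117.05 mm²; the sphere at (9, 3): section is a regular 32-gon, circumradius = √(r²−h²) = √(9²−6.68²) = 6.031 (area = (32/2)·6.031²·sin(360°/32) = 113.55 mm²); Merging all regions: the regions partially overlap — summed areas 230.60 mm² minus the doubly-counted overlap 13.52 mm² gives 217.08 mm² — area = 217.08 mm²; (whole slice rotated 40° about Z — lengths, areas and connectivity unchanged). Checking containment: at z = 22.32 the cross-section extends beyond the z = 20.16 cross-section by about 73.65 mm².

part overhangs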